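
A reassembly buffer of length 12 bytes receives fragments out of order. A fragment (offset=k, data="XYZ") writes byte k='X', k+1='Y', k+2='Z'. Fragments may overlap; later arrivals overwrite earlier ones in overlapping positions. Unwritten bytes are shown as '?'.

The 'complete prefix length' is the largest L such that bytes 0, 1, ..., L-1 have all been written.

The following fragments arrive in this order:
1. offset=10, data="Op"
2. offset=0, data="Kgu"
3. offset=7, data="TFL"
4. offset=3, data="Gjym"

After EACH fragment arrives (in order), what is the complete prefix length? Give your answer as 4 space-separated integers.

Fragment 1: offset=10 data="Op" -> buffer=??????????Op -> prefix_len=0
Fragment 2: offset=0 data="Kgu" -> buffer=Kgu???????Op -> prefix_len=3
Fragment 3: offset=7 data="TFL" -> buffer=Kgu????TFLOp -> prefix_len=3
Fragment 4: offset=3 data="Gjym" -> buffer=KguGjymTFLOp -> prefix_len=12

Answer: 0 3 3 12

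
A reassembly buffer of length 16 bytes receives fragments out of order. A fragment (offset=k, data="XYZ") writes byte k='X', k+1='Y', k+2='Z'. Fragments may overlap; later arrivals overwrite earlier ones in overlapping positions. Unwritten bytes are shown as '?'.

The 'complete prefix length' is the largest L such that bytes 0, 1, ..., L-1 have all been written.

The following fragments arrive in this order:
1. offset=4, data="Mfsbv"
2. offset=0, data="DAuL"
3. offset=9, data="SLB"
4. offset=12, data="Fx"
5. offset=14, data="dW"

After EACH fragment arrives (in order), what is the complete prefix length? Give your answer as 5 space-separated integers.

Answer: 0 9 12 14 16

Derivation:
Fragment 1: offset=4 data="Mfsbv" -> buffer=????Mfsbv??????? -> prefix_len=0
Fragment 2: offset=0 data="DAuL" -> buffer=DAuLMfsbv??????? -> prefix_len=9
Fragment 3: offset=9 data="SLB" -> buffer=DAuLMfsbvSLB???? -> prefix_len=12
Fragment 4: offset=12 data="Fx" -> buffer=DAuLMfsbvSLBFx?? -> prefix_len=14
Fragment 5: offset=14 data="dW" -> buffer=DAuLMfsbvSLBFxdW -> prefix_len=16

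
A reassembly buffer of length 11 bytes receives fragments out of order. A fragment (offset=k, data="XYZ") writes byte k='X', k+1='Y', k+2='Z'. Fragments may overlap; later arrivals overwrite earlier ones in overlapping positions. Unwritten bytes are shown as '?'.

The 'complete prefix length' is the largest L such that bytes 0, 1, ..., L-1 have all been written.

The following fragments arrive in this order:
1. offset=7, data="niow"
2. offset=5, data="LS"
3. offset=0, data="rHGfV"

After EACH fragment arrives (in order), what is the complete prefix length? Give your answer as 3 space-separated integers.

Fragment 1: offset=7 data="niow" -> buffer=???????niow -> prefix_len=0
Fragment 2: offset=5 data="LS" -> buffer=?????LSniow -> prefix_len=0
Fragment 3: offset=0 data="rHGfV" -> buffer=rHGfVLSniow -> prefix_len=11

Answer: 0 0 11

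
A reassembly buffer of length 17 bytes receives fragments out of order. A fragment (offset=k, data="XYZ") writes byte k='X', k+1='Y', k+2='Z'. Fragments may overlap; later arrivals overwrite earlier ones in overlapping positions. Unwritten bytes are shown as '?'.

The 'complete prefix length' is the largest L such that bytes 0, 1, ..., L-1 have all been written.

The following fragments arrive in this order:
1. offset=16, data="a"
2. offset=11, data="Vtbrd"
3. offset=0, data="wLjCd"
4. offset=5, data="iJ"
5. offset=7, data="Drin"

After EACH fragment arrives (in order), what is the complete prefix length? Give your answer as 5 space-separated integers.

Fragment 1: offset=16 data="a" -> buffer=????????????????a -> prefix_len=0
Fragment 2: offset=11 data="Vtbrd" -> buffer=???????????Vtbrda -> prefix_len=0
Fragment 3: offset=0 data="wLjCd" -> buffer=wLjCd??????Vtbrda -> prefix_len=5
Fragment 4: offset=5 data="iJ" -> buffer=wLjCdiJ????Vtbrda -> prefix_len=7
Fragment 5: offset=7 data="Drin" -> buffer=wLjCdiJDrinVtbrda -> prefix_len=17

Answer: 0 0 5 7 17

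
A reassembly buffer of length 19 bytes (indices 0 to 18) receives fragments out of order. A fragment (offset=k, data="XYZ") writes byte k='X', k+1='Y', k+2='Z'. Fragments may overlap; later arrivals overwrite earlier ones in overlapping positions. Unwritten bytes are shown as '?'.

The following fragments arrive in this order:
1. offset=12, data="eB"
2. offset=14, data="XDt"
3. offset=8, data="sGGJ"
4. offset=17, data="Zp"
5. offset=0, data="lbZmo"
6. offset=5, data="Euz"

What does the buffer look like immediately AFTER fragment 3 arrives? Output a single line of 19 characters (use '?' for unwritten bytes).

Answer: ????????sGGJeBXDt??

Derivation:
Fragment 1: offset=12 data="eB" -> buffer=????????????eB?????
Fragment 2: offset=14 data="XDt" -> buffer=????????????eBXDt??
Fragment 3: offset=8 data="sGGJ" -> buffer=????????sGGJeBXDt??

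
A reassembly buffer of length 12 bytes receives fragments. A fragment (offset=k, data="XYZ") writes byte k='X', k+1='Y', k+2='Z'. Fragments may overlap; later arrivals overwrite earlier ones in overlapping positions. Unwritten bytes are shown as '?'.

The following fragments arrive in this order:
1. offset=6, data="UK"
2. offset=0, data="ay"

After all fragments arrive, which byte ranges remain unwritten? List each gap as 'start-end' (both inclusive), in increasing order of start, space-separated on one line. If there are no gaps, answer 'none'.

Fragment 1: offset=6 len=2
Fragment 2: offset=0 len=2
Gaps: 2-5 8-11

Answer: 2-5 8-11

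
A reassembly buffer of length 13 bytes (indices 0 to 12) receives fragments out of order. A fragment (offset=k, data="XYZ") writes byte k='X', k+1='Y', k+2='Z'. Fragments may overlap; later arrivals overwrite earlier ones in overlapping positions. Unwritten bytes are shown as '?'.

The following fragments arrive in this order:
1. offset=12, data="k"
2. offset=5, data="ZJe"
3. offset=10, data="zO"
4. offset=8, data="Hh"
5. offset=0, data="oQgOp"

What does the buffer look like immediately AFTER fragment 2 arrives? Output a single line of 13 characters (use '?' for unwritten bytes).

Answer: ?????ZJe????k

Derivation:
Fragment 1: offset=12 data="k" -> buffer=????????????k
Fragment 2: offset=5 data="ZJe" -> buffer=?????ZJe????k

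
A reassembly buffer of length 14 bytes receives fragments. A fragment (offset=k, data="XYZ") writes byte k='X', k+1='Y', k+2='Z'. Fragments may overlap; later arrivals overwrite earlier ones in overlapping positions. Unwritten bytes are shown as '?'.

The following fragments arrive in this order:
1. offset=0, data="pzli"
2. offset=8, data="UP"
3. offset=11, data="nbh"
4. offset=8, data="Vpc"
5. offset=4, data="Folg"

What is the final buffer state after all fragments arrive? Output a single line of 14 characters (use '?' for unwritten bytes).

Fragment 1: offset=0 data="pzli" -> buffer=pzli??????????
Fragment 2: offset=8 data="UP" -> buffer=pzli????UP????
Fragment 3: offset=11 data="nbh" -> buffer=pzli????UP?nbh
Fragment 4: offset=8 data="Vpc" -> buffer=pzli????Vpcnbh
Fragment 5: offset=4 data="Folg" -> buffer=pzliFolgVpcnbh

Answer: pzliFolgVpcnbh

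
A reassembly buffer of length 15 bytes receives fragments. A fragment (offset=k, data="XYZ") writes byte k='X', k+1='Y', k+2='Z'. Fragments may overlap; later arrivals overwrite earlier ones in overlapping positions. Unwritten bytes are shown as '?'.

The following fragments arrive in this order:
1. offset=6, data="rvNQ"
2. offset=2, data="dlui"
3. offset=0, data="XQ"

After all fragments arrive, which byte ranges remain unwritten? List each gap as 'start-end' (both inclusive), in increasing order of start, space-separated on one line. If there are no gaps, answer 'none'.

Fragment 1: offset=6 len=4
Fragment 2: offset=2 len=4
Fragment 3: offset=0 len=2
Gaps: 10-14

Answer: 10-14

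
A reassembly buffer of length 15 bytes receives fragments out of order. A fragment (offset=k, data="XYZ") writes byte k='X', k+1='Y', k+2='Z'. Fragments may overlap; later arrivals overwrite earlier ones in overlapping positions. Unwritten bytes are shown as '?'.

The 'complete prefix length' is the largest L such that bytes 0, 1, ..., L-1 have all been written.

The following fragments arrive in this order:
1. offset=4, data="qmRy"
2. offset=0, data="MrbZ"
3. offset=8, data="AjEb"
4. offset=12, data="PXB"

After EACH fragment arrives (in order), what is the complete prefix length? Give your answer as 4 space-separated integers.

Fragment 1: offset=4 data="qmRy" -> buffer=????qmRy??????? -> prefix_len=0
Fragment 2: offset=0 data="MrbZ" -> buffer=MrbZqmRy??????? -> prefix_len=8
Fragment 3: offset=8 data="AjEb" -> buffer=MrbZqmRyAjEb??? -> prefix_len=12
Fragment 4: offset=12 data="PXB" -> buffer=MrbZqmRyAjEbPXB -> prefix_len=15

Answer: 0 8 12 15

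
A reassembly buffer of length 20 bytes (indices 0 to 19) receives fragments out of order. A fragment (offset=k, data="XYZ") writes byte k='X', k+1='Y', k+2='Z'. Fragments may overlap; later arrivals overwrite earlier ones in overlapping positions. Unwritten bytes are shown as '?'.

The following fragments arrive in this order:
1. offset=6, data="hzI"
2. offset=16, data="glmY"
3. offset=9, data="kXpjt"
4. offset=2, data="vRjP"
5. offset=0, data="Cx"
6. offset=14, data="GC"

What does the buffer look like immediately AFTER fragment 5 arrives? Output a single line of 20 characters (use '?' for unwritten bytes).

Fragment 1: offset=6 data="hzI" -> buffer=??????hzI???????????
Fragment 2: offset=16 data="glmY" -> buffer=??????hzI???????glmY
Fragment 3: offset=9 data="kXpjt" -> buffer=??????hzIkXpjt??glmY
Fragment 4: offset=2 data="vRjP" -> buffer=??vRjPhzIkXpjt??glmY
Fragment 5: offset=0 data="Cx" -> buffer=CxvRjPhzIkXpjt??glmY

Answer: CxvRjPhzIkXpjt??glmY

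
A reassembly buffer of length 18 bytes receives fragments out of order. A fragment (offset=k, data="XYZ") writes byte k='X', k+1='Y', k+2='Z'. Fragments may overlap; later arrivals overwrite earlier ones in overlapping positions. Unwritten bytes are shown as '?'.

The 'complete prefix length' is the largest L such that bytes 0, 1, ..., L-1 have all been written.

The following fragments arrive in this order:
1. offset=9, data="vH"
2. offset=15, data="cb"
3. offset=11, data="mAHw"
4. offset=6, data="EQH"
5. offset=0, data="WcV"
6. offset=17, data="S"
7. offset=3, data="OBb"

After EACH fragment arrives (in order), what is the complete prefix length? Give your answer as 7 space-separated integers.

Fragment 1: offset=9 data="vH" -> buffer=?????????vH??????? -> prefix_len=0
Fragment 2: offset=15 data="cb" -> buffer=?????????vH????cb? -> prefix_len=0
Fragment 3: offset=11 data="mAHw" -> buffer=?????????vHmAHwcb? -> prefix_len=0
Fragment 4: offset=6 data="EQH" -> buffer=??????EQHvHmAHwcb? -> prefix_len=0
Fragment 5: offset=0 data="WcV" -> buffer=WcV???EQHvHmAHwcb? -> prefix_len=3
Fragment 6: offset=17 data="S" -> buffer=WcV???EQHvHmAHwcbS -> prefix_len=3
Fragment 7: offset=3 data="OBb" -> buffer=WcVOBbEQHvHmAHwcbS -> prefix_len=18

Answer: 0 0 0 0 3 3 18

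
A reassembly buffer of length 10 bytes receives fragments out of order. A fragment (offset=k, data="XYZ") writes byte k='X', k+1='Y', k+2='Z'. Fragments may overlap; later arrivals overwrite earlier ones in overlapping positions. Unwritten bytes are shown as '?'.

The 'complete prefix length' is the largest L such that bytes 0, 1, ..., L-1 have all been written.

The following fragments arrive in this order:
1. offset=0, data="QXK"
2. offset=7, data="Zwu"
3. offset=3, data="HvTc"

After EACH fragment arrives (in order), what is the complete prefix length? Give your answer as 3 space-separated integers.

Fragment 1: offset=0 data="QXK" -> buffer=QXK??????? -> prefix_len=3
Fragment 2: offset=7 data="Zwu" -> buffer=QXK????Zwu -> prefix_len=3
Fragment 3: offset=3 data="HvTc" -> buffer=QXKHvTcZwu -> prefix_len=10

Answer: 3 3 10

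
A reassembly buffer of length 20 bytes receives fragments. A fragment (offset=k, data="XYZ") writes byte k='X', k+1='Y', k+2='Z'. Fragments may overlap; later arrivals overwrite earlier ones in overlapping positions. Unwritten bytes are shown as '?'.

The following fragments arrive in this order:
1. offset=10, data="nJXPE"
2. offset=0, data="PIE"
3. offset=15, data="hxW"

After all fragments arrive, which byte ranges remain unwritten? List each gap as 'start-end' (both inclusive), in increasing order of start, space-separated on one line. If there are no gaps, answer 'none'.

Fragment 1: offset=10 len=5
Fragment 2: offset=0 len=3
Fragment 3: offset=15 len=3
Gaps: 3-9 18-19

Answer: 3-9 18-19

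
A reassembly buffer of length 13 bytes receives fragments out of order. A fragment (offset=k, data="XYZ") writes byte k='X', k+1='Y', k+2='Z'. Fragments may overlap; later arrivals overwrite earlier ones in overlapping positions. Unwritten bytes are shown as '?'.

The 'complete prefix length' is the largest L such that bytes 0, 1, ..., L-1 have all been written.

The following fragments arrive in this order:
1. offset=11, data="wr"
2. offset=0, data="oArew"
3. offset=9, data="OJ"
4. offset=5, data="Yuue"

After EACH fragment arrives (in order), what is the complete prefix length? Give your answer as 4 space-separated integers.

Fragment 1: offset=11 data="wr" -> buffer=???????????wr -> prefix_len=0
Fragment 2: offset=0 data="oArew" -> buffer=oArew??????wr -> prefix_len=5
Fragment 3: offset=9 data="OJ" -> buffer=oArew????OJwr -> prefix_len=5
Fragment 4: offset=5 data="Yuue" -> buffer=oArewYuueOJwr -> prefix_len=13

Answer: 0 5 5 13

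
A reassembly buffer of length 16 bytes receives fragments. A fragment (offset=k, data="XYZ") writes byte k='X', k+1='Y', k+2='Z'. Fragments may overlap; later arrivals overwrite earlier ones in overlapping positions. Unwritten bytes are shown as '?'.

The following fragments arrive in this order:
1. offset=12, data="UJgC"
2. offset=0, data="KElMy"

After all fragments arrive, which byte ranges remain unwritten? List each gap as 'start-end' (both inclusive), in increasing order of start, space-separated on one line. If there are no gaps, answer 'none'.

Answer: 5-11

Derivation:
Fragment 1: offset=12 len=4
Fragment 2: offset=0 len=5
Gaps: 5-11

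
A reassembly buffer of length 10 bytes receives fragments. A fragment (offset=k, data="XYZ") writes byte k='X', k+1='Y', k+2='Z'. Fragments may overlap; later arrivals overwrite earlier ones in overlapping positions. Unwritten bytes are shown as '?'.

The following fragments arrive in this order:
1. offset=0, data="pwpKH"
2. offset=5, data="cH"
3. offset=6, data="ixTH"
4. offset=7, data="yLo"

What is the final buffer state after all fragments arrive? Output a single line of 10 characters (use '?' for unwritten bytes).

Answer: pwpKHciyLo

Derivation:
Fragment 1: offset=0 data="pwpKH" -> buffer=pwpKH?????
Fragment 2: offset=5 data="cH" -> buffer=pwpKHcH???
Fragment 3: offset=6 data="ixTH" -> buffer=pwpKHcixTH
Fragment 4: offset=7 data="yLo" -> buffer=pwpKHciyLo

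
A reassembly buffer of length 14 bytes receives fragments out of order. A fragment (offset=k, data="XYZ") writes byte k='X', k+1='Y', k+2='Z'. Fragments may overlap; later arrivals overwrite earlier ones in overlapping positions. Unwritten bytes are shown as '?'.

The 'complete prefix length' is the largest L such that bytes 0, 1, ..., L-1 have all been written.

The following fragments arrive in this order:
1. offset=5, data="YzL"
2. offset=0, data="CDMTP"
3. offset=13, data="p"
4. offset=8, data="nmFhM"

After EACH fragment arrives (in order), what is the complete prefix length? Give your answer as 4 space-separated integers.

Fragment 1: offset=5 data="YzL" -> buffer=?????YzL?????? -> prefix_len=0
Fragment 2: offset=0 data="CDMTP" -> buffer=CDMTPYzL?????? -> prefix_len=8
Fragment 3: offset=13 data="p" -> buffer=CDMTPYzL?????p -> prefix_len=8
Fragment 4: offset=8 data="nmFhM" -> buffer=CDMTPYzLnmFhMp -> prefix_len=14

Answer: 0 8 8 14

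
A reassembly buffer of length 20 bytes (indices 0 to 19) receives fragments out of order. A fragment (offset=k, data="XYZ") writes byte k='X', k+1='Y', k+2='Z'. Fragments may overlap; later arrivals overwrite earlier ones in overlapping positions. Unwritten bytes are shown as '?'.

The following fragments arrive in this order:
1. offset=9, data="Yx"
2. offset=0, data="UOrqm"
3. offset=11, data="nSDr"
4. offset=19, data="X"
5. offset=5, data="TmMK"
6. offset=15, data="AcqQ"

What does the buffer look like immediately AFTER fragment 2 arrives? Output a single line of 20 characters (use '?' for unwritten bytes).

Answer: UOrqm????Yx?????????

Derivation:
Fragment 1: offset=9 data="Yx" -> buffer=?????????Yx?????????
Fragment 2: offset=0 data="UOrqm" -> buffer=UOrqm????Yx?????????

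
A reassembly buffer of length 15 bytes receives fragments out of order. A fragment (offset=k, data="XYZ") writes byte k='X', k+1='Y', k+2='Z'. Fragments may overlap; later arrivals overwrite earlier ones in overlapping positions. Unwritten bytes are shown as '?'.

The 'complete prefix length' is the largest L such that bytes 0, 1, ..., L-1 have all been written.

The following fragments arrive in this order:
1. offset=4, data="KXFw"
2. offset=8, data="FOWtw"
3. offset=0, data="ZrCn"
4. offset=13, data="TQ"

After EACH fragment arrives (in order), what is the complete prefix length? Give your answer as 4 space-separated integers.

Fragment 1: offset=4 data="KXFw" -> buffer=????KXFw??????? -> prefix_len=0
Fragment 2: offset=8 data="FOWtw" -> buffer=????KXFwFOWtw?? -> prefix_len=0
Fragment 3: offset=0 data="ZrCn" -> buffer=ZrCnKXFwFOWtw?? -> prefix_len=13
Fragment 4: offset=13 data="TQ" -> buffer=ZrCnKXFwFOWtwTQ -> prefix_len=15

Answer: 0 0 13 15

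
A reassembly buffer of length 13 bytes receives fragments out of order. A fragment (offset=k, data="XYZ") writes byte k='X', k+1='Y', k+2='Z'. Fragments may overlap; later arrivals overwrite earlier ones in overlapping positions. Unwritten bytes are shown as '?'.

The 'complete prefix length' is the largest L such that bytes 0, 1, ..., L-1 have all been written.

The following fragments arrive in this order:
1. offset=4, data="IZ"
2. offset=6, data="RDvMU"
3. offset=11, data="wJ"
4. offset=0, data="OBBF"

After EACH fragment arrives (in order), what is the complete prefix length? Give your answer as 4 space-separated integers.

Answer: 0 0 0 13

Derivation:
Fragment 1: offset=4 data="IZ" -> buffer=????IZ??????? -> prefix_len=0
Fragment 2: offset=6 data="RDvMU" -> buffer=????IZRDvMU?? -> prefix_len=0
Fragment 3: offset=11 data="wJ" -> buffer=????IZRDvMUwJ -> prefix_len=0
Fragment 4: offset=0 data="OBBF" -> buffer=OBBFIZRDvMUwJ -> prefix_len=13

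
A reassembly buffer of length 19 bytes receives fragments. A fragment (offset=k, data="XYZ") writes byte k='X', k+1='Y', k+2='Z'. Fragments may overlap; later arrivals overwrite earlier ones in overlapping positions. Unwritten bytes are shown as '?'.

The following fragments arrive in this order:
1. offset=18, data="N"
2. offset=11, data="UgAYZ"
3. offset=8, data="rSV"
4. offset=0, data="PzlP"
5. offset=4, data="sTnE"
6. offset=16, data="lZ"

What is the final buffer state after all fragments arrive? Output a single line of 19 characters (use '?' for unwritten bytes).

Fragment 1: offset=18 data="N" -> buffer=??????????????????N
Fragment 2: offset=11 data="UgAYZ" -> buffer=???????????UgAYZ??N
Fragment 3: offset=8 data="rSV" -> buffer=????????rSVUgAYZ??N
Fragment 4: offset=0 data="PzlP" -> buffer=PzlP????rSVUgAYZ??N
Fragment 5: offset=4 data="sTnE" -> buffer=PzlPsTnErSVUgAYZ??N
Fragment 6: offset=16 data="lZ" -> buffer=PzlPsTnErSVUgAYZlZN

Answer: PzlPsTnErSVUgAYZlZN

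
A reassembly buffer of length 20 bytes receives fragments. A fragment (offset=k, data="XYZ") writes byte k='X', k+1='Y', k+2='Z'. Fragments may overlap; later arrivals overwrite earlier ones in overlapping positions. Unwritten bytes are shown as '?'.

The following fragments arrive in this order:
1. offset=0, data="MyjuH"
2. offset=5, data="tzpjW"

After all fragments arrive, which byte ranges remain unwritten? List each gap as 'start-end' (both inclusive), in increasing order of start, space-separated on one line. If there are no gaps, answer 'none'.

Fragment 1: offset=0 len=5
Fragment 2: offset=5 len=5
Gaps: 10-19

Answer: 10-19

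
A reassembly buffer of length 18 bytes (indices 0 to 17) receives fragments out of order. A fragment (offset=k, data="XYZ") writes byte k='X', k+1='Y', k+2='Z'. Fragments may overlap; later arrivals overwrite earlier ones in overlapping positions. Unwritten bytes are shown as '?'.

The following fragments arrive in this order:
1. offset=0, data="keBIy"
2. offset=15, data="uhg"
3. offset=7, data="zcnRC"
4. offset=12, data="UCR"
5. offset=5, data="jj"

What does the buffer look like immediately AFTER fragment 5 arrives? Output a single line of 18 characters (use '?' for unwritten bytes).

Answer: keBIyjjzcnRCUCRuhg

Derivation:
Fragment 1: offset=0 data="keBIy" -> buffer=keBIy?????????????
Fragment 2: offset=15 data="uhg" -> buffer=keBIy??????????uhg
Fragment 3: offset=7 data="zcnRC" -> buffer=keBIy??zcnRC???uhg
Fragment 4: offset=12 data="UCR" -> buffer=keBIy??zcnRCUCRuhg
Fragment 5: offset=5 data="jj" -> buffer=keBIyjjzcnRCUCRuhg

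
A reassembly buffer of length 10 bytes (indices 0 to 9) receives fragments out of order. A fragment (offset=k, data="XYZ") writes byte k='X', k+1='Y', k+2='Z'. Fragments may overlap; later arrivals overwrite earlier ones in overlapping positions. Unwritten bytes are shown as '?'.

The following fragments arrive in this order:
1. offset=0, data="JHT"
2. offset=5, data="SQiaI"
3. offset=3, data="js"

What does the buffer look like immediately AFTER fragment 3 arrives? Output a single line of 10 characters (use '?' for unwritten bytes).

Fragment 1: offset=0 data="JHT" -> buffer=JHT???????
Fragment 2: offset=5 data="SQiaI" -> buffer=JHT??SQiaI
Fragment 3: offset=3 data="js" -> buffer=JHTjsSQiaI

Answer: JHTjsSQiaI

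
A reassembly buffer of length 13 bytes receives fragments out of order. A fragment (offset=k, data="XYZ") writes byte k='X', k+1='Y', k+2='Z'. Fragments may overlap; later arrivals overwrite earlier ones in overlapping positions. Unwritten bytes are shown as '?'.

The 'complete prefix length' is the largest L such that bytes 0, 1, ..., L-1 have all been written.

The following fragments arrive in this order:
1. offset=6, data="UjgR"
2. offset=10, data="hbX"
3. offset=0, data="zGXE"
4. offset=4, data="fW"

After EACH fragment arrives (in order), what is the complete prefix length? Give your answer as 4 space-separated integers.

Fragment 1: offset=6 data="UjgR" -> buffer=??????UjgR??? -> prefix_len=0
Fragment 2: offset=10 data="hbX" -> buffer=??????UjgRhbX -> prefix_len=0
Fragment 3: offset=0 data="zGXE" -> buffer=zGXE??UjgRhbX -> prefix_len=4
Fragment 4: offset=4 data="fW" -> buffer=zGXEfWUjgRhbX -> prefix_len=13

Answer: 0 0 4 13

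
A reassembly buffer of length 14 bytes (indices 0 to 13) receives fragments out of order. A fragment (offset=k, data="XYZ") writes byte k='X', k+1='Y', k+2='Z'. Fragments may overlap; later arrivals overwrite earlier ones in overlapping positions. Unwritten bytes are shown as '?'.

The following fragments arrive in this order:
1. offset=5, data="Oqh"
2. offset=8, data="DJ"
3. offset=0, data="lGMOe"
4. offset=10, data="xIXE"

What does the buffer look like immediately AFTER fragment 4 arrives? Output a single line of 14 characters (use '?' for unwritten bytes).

Fragment 1: offset=5 data="Oqh" -> buffer=?????Oqh??????
Fragment 2: offset=8 data="DJ" -> buffer=?????OqhDJ????
Fragment 3: offset=0 data="lGMOe" -> buffer=lGMOeOqhDJ????
Fragment 4: offset=10 data="xIXE" -> buffer=lGMOeOqhDJxIXE

Answer: lGMOeOqhDJxIXE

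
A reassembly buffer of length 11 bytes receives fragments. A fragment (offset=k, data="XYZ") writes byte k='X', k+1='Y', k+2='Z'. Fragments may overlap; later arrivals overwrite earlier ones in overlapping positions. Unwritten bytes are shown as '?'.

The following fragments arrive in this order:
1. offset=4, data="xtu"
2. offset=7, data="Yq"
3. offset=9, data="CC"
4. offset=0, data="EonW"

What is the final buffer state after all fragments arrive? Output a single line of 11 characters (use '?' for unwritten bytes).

Answer: EonWxtuYqCC

Derivation:
Fragment 1: offset=4 data="xtu" -> buffer=????xtu????
Fragment 2: offset=7 data="Yq" -> buffer=????xtuYq??
Fragment 3: offset=9 data="CC" -> buffer=????xtuYqCC
Fragment 4: offset=0 data="EonW" -> buffer=EonWxtuYqCC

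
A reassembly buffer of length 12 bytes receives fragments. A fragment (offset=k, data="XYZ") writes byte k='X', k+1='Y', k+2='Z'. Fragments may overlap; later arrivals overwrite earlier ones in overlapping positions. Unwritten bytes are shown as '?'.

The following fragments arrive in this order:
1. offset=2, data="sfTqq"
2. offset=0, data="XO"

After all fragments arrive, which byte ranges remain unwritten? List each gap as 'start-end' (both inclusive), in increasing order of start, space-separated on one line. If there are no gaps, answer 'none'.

Answer: 7-11

Derivation:
Fragment 1: offset=2 len=5
Fragment 2: offset=0 len=2
Gaps: 7-11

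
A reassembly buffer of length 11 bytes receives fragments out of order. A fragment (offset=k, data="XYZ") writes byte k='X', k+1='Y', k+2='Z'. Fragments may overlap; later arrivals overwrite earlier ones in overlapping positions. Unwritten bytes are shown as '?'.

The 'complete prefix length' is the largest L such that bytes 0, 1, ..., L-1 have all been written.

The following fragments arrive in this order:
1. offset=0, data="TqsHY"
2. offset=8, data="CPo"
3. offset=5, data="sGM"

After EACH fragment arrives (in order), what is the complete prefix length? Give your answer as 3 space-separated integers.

Answer: 5 5 11

Derivation:
Fragment 1: offset=0 data="TqsHY" -> buffer=TqsHY?????? -> prefix_len=5
Fragment 2: offset=8 data="CPo" -> buffer=TqsHY???CPo -> prefix_len=5
Fragment 3: offset=5 data="sGM" -> buffer=TqsHYsGMCPo -> prefix_len=11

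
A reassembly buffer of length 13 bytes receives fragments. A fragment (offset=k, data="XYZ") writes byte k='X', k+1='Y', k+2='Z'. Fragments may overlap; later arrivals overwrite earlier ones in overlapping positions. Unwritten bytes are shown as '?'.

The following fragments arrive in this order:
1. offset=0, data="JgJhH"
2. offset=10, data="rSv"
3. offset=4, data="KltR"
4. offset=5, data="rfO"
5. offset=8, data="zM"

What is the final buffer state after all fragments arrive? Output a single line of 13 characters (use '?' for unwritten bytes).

Fragment 1: offset=0 data="JgJhH" -> buffer=JgJhH????????
Fragment 2: offset=10 data="rSv" -> buffer=JgJhH?????rSv
Fragment 3: offset=4 data="KltR" -> buffer=JgJhKltR??rSv
Fragment 4: offset=5 data="rfO" -> buffer=JgJhKrfO??rSv
Fragment 5: offset=8 data="zM" -> buffer=JgJhKrfOzMrSv

Answer: JgJhKrfOzMrSv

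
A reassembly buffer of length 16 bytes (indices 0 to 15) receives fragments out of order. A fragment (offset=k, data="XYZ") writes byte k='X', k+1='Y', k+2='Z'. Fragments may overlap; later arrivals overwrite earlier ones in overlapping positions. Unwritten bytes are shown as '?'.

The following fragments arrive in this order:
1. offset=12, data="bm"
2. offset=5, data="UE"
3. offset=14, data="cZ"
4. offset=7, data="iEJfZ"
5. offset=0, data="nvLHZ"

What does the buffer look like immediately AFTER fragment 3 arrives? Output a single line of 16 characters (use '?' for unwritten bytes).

Answer: ?????UE?????bmcZ

Derivation:
Fragment 1: offset=12 data="bm" -> buffer=????????????bm??
Fragment 2: offset=5 data="UE" -> buffer=?????UE?????bm??
Fragment 3: offset=14 data="cZ" -> buffer=?????UE?????bmcZ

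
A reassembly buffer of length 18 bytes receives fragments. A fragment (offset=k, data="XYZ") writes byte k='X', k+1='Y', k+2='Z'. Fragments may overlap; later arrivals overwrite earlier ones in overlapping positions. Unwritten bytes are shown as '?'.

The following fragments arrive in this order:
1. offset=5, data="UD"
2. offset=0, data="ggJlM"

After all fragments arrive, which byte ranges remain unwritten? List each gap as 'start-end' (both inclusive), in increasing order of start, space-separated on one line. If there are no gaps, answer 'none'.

Fragment 1: offset=5 len=2
Fragment 2: offset=0 len=5
Gaps: 7-17

Answer: 7-17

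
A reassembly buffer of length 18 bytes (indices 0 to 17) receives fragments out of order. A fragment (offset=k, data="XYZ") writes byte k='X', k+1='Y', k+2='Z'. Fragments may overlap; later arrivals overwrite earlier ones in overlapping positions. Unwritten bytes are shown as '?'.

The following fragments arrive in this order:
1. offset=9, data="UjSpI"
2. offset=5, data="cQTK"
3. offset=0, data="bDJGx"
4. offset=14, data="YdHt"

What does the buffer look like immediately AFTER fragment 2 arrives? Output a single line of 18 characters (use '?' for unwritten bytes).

Fragment 1: offset=9 data="UjSpI" -> buffer=?????????UjSpI????
Fragment 2: offset=5 data="cQTK" -> buffer=?????cQTKUjSpI????

Answer: ?????cQTKUjSpI????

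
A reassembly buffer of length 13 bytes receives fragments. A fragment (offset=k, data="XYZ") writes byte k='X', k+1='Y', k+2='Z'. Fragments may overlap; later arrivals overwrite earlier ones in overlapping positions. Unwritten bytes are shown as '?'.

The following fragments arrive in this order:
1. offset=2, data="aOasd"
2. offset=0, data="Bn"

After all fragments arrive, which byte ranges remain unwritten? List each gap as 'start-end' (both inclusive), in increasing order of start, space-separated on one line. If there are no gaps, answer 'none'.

Answer: 7-12

Derivation:
Fragment 1: offset=2 len=5
Fragment 2: offset=0 len=2
Gaps: 7-12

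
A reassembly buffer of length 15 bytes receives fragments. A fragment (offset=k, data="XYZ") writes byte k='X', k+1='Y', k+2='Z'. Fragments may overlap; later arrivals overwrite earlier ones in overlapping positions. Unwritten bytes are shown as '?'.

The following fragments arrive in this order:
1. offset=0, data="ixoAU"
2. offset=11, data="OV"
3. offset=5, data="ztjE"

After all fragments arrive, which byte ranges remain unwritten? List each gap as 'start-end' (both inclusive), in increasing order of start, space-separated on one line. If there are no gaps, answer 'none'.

Answer: 9-10 13-14

Derivation:
Fragment 1: offset=0 len=5
Fragment 2: offset=11 len=2
Fragment 3: offset=5 len=4
Gaps: 9-10 13-14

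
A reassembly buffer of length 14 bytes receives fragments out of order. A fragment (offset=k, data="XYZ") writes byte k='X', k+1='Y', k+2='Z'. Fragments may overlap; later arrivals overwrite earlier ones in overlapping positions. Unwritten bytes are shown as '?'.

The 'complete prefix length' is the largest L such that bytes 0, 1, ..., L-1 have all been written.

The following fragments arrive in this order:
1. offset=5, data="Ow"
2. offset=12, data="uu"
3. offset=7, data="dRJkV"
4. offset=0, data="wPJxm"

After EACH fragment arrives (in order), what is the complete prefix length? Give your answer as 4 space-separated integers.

Answer: 0 0 0 14

Derivation:
Fragment 1: offset=5 data="Ow" -> buffer=?????Ow??????? -> prefix_len=0
Fragment 2: offset=12 data="uu" -> buffer=?????Ow?????uu -> prefix_len=0
Fragment 3: offset=7 data="dRJkV" -> buffer=?????OwdRJkVuu -> prefix_len=0
Fragment 4: offset=0 data="wPJxm" -> buffer=wPJxmOwdRJkVuu -> prefix_len=14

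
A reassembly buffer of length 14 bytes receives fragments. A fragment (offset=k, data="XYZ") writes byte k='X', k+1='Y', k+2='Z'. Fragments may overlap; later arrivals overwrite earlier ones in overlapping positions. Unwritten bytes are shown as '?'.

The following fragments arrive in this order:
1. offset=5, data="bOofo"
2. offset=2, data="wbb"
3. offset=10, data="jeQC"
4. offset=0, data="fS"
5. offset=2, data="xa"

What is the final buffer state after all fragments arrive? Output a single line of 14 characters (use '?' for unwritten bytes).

Answer: fSxabbOofojeQC

Derivation:
Fragment 1: offset=5 data="bOofo" -> buffer=?????bOofo????
Fragment 2: offset=2 data="wbb" -> buffer=??wbbbOofo????
Fragment 3: offset=10 data="jeQC" -> buffer=??wbbbOofojeQC
Fragment 4: offset=0 data="fS" -> buffer=fSwbbbOofojeQC
Fragment 5: offset=2 data="xa" -> buffer=fSxabbOofojeQC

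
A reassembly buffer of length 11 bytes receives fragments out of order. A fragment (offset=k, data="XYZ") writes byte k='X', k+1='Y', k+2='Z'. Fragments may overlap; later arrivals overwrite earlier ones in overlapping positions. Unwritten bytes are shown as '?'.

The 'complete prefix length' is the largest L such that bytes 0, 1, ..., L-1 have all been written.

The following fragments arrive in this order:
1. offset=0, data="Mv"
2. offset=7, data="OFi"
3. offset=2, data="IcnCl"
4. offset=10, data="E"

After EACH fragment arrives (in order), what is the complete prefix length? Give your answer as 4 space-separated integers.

Answer: 2 2 10 11

Derivation:
Fragment 1: offset=0 data="Mv" -> buffer=Mv????????? -> prefix_len=2
Fragment 2: offset=7 data="OFi" -> buffer=Mv?????OFi? -> prefix_len=2
Fragment 3: offset=2 data="IcnCl" -> buffer=MvIcnClOFi? -> prefix_len=10
Fragment 4: offset=10 data="E" -> buffer=MvIcnClOFiE -> prefix_len=11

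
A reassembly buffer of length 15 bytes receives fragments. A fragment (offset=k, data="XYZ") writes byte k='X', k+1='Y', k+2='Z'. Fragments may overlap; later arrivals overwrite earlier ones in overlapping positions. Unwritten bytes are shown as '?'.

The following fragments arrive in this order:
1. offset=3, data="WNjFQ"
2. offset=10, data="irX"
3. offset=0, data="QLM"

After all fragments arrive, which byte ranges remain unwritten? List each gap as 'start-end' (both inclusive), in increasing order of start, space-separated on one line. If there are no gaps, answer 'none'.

Answer: 8-9 13-14

Derivation:
Fragment 1: offset=3 len=5
Fragment 2: offset=10 len=3
Fragment 3: offset=0 len=3
Gaps: 8-9 13-14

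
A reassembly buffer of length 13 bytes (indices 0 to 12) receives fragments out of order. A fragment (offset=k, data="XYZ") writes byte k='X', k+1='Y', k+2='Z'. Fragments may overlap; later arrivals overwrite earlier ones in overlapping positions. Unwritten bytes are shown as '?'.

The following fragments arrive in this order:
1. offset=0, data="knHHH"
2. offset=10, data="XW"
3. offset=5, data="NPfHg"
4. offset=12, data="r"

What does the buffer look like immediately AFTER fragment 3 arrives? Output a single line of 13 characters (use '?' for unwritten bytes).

Fragment 1: offset=0 data="knHHH" -> buffer=knHHH????????
Fragment 2: offset=10 data="XW" -> buffer=knHHH?????XW?
Fragment 3: offset=5 data="NPfHg" -> buffer=knHHHNPfHgXW?

Answer: knHHHNPfHgXW?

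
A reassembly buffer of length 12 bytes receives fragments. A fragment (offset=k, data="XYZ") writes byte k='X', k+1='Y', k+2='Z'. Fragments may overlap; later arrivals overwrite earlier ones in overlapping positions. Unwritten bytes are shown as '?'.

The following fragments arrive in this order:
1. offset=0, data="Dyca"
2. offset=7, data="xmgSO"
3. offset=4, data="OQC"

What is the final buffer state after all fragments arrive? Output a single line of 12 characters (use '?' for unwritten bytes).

Answer: DycaOQCxmgSO

Derivation:
Fragment 1: offset=0 data="Dyca" -> buffer=Dyca????????
Fragment 2: offset=7 data="xmgSO" -> buffer=Dyca???xmgSO
Fragment 3: offset=4 data="OQC" -> buffer=DycaOQCxmgSO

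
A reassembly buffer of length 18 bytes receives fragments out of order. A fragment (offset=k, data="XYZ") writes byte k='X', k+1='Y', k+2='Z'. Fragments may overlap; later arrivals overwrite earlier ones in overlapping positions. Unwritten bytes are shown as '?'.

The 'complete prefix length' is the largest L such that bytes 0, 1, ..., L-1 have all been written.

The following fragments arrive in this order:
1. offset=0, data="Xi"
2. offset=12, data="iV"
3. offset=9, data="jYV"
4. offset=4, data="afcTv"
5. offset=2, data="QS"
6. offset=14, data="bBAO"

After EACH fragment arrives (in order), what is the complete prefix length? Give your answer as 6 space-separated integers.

Answer: 2 2 2 2 14 18

Derivation:
Fragment 1: offset=0 data="Xi" -> buffer=Xi???????????????? -> prefix_len=2
Fragment 2: offset=12 data="iV" -> buffer=Xi??????????iV???? -> prefix_len=2
Fragment 3: offset=9 data="jYV" -> buffer=Xi???????jYViV???? -> prefix_len=2
Fragment 4: offset=4 data="afcTv" -> buffer=Xi??afcTvjYViV???? -> prefix_len=2
Fragment 5: offset=2 data="QS" -> buffer=XiQSafcTvjYViV???? -> prefix_len=14
Fragment 6: offset=14 data="bBAO" -> buffer=XiQSafcTvjYViVbBAO -> prefix_len=18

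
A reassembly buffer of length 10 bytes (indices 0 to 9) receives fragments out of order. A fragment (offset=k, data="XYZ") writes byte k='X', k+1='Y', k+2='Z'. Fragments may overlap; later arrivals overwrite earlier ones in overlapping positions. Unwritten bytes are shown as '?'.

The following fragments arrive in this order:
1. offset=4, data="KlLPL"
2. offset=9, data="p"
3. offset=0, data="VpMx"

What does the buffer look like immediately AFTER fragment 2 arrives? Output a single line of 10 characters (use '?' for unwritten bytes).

Answer: ????KlLPLp

Derivation:
Fragment 1: offset=4 data="KlLPL" -> buffer=????KlLPL?
Fragment 2: offset=9 data="p" -> buffer=????KlLPLp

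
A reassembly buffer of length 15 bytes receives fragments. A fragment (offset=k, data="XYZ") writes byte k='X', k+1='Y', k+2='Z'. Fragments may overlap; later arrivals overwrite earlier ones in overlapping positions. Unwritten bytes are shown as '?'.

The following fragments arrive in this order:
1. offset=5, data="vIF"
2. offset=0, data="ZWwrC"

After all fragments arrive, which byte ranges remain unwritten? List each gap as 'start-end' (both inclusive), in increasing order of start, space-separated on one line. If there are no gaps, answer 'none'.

Answer: 8-14

Derivation:
Fragment 1: offset=5 len=3
Fragment 2: offset=0 len=5
Gaps: 8-14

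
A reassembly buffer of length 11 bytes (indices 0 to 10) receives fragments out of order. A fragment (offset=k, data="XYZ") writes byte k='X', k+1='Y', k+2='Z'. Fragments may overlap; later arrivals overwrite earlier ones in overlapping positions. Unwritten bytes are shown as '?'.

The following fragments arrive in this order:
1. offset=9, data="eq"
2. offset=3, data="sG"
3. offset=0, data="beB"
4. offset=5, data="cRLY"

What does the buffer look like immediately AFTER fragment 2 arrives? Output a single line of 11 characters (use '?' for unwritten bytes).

Answer: ???sG????eq

Derivation:
Fragment 1: offset=9 data="eq" -> buffer=?????????eq
Fragment 2: offset=3 data="sG" -> buffer=???sG????eq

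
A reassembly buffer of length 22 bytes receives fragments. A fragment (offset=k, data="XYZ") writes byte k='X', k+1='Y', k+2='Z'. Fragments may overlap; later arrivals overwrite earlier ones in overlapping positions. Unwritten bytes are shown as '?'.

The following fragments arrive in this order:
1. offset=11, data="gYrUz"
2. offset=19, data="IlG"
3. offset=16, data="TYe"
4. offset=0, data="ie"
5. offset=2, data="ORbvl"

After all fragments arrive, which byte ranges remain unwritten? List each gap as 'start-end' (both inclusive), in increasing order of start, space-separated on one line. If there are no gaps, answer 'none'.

Fragment 1: offset=11 len=5
Fragment 2: offset=19 len=3
Fragment 3: offset=16 len=3
Fragment 4: offset=0 len=2
Fragment 5: offset=2 len=5
Gaps: 7-10

Answer: 7-10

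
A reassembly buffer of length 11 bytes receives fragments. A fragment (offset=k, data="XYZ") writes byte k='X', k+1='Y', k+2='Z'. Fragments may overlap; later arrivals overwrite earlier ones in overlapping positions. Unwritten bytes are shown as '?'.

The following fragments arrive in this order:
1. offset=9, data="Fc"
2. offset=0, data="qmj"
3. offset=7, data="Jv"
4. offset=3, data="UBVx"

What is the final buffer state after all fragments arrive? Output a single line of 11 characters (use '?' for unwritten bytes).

Answer: qmjUBVxJvFc

Derivation:
Fragment 1: offset=9 data="Fc" -> buffer=?????????Fc
Fragment 2: offset=0 data="qmj" -> buffer=qmj??????Fc
Fragment 3: offset=7 data="Jv" -> buffer=qmj????JvFc
Fragment 4: offset=3 data="UBVx" -> buffer=qmjUBVxJvFc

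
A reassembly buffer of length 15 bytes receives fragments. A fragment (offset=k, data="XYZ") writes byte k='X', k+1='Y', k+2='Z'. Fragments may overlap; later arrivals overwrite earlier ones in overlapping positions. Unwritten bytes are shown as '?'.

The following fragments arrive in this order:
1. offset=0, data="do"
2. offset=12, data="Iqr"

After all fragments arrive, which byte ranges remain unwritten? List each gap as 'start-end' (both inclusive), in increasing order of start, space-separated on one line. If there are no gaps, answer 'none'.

Answer: 2-11

Derivation:
Fragment 1: offset=0 len=2
Fragment 2: offset=12 len=3
Gaps: 2-11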